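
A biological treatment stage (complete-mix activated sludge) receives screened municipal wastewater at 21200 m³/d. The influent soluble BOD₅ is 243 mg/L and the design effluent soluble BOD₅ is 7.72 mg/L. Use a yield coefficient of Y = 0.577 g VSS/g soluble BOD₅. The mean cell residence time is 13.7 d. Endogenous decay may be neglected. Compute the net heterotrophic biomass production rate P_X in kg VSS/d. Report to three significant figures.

P_X ≈ 2880 kg VSS/d

With endogenous decay neglected, the observed yield equals the true yield: Y_obs = Y = 0.577 g VSS/g soluble BOD₅.
ΔS = 243 − 7.72 = 235.3 mg/L, so the substrate removal rate is 21200 × 235.3/1000 = 4988 kg soluble BOD₅/d.
Biomass produced: P_X = Y_obs·Q·ΔS = 0.5770 × 4988 ≈ 2878 kg VSS/d.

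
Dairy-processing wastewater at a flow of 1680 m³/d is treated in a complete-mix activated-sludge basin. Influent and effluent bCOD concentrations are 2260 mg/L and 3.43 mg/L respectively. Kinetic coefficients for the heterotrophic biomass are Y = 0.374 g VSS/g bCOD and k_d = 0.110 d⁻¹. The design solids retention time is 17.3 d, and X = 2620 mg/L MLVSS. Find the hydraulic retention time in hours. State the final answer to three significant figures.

τ ≈ 46.1 h

Rearranging the biomass balance for a CMAS with decay, V = Y·Q·ΔS·θ_c / [X·(1+k_d θ_c)] = 0.374 × 1680 × (2260 − 3.43) × 17.3 / [2620 × (1 + 0.110 × 17.3)] = 2.45×10^7 / 7606 = 3225 m³.
τ = V/Q = 3225/1680 = 1.920 d, or 46.07 h.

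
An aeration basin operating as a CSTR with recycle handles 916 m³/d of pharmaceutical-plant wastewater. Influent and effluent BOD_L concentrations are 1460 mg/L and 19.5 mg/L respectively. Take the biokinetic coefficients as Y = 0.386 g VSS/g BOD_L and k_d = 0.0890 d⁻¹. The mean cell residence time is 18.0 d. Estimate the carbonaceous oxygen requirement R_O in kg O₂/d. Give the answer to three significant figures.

R_O ≈ 1040 kg O₂/d

The observed yield is Y_obs = Y/(1 + k_d·θ_c) = 0.386 / (1 + 0.0890 × 18.0) = 0.386 / 2.602 = 0.1483 g VSS per g BOD_L removed.
Q·(S₀ − S) = 916 × (1460 − 19.5) × 10⁻³ = 1319 kg/d removed.
Biomass synthesised: P_X = Y_obs × 1319 = 195.7 kg VSS/d.
R_O = Q·(S₀ − S) − 1.42·P_X = 1319 − 1.42 × 195.7 = 1042 kg O₂/d.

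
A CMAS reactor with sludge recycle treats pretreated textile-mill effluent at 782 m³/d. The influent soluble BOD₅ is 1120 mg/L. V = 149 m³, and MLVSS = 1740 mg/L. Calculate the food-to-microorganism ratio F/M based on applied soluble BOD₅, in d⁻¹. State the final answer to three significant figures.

F/M = applied load / biomass = Q·S₀/(V·X) = 782 × 1120 / (149.0 × 1740) = 3.378 d⁻¹.

F/M ≈ 3.38 d⁻¹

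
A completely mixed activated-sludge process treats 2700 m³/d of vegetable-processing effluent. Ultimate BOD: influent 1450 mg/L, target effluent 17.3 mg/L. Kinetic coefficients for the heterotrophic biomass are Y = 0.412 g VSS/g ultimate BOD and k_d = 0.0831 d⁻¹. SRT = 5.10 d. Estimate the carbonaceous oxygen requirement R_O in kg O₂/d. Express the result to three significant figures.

R_O ≈ 2280 kg O₂/d

Y_obs = Y / (1 + k_d θ_c) = 0.412 / (1 + 0.0831 × 5.10) = 0.412 / 1.424 = 0.2894.
ΔS = 1450 − 17.3 = 1433 mg/L, so the substrate removal rate is 2700 × 1433/1000 = 3868 kg ultimate BOD/d.
Net sludge production P_X = 0.2894 × 3868 = 1119 kg VSS/d.
R_O = Q·ΔS − 1.42 P_X = 3868 − 1589 = 2279 kg O₂/d.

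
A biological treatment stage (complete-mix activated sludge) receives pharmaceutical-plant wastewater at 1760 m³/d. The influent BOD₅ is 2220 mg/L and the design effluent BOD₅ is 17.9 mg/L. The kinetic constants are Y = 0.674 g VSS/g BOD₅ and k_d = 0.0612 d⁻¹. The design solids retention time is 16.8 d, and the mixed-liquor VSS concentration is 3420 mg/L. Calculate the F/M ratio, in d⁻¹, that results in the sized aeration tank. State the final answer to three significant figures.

F/M ≈ 0.181 d⁻¹

Rearranging the biomass balance for a CMAS with decay, V = Y·Q·ΔS·θ_c / [X·(1+k_d θ_c)] = 0.674 × 1760 × (2220 − 17.9) × 16.8 / [3420 × (1 + 0.0612 × 16.8)] = 4.39×10^7 / 6936 = 6327 m³.
F/M = Q·S₀ / (V·X) = 1760 × 2220 / (6327 × 3420) = 0.1806 g BOD₅·(g VSS·d)⁻¹.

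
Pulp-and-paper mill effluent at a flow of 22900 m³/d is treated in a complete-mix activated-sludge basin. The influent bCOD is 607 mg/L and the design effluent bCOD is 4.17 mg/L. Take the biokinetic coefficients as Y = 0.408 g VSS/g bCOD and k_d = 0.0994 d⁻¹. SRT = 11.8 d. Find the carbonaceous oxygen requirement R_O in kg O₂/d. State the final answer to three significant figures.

Y_obs = Y / (1 + k_d θ_c) = 0.408 / (1 + 0.0994 × 11.8) = 0.408 / 2.173 = 0.1878.
ΔS = 607 − 4.17 = 602.8 mg/L, so the substrate removal rate is 22900 × 602.8/1000 = 13805 kg bCOD/d.
P_X = Y_obs·Q·(S₀ − S) = 0.1878 × 13805 = 2592 kg VSS/d.
Carbonaceous O₂ demand = substrate oxidised − cell-mass equivalent = 13805 − 1.42 × 2592 = 10124 kg O₂/d.

R_O ≈ 10100 kg O₂/d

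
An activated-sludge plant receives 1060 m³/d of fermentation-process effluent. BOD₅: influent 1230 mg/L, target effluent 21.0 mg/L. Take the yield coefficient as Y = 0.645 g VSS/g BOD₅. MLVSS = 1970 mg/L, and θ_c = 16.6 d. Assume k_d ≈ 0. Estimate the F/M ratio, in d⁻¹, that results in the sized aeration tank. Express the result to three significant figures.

F/M ≈ 0.0950 d⁻¹

With k_d = 0 the design equation reduces to V = Y Q (S₀−S) θ_c / X = 0.645 × 1060 × (1230 − 21.0) × 16.6 / 1970 = 6965 m³.
F/M = Q·S₀ / (V·X) = 1060 × 1230 / (6965 × 1970) = 0.09502 g BOD₅·(g VSS·d)⁻¹.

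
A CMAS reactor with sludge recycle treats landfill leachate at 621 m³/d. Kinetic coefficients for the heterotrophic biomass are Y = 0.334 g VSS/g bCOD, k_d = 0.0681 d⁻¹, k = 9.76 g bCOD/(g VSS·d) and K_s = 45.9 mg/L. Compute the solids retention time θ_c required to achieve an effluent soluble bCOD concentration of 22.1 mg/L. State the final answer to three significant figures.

At the target effluent, Y k S/(K_s+S) = 0.334×9.76×22.1/68.00 = 1.059 d⁻¹.
1/θ_c = 1.059 − 0.0681 = 0.9913 d⁻¹, so θ_c = 1.009 d.

θ_c ≈ 1.01 d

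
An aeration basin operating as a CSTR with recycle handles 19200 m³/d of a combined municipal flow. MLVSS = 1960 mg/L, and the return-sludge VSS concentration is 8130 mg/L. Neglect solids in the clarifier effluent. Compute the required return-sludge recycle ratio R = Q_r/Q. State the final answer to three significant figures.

Mass balance around the secondary clarifier (neglecting effluent solids): R = X / (X_r − X) = 1960 / (8130 − 1960) = 0.3177.

R ≈ 0.318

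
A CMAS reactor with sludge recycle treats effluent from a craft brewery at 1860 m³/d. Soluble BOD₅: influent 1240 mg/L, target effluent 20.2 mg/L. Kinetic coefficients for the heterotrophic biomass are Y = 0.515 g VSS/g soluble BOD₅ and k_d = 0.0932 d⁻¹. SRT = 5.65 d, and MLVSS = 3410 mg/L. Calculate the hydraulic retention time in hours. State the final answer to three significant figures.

Steady-state biomass mass balance: V·X·(1 + k_d·θ_c) = Y·Q·(S₀ − S)·θ_c, so V = 0.515 × 1860 × (1240 − 20.2) × 5.65 / [3410 × (1 + 0.0932 × 5.65)] = 6.6×10^6 / 5206 = 1268 m³.
HRT = V/Q = 1268 m³ / 1860 m³·d⁻¹ = 0.6818 d × 24 = 16.36 h.

τ ≈ 16.4 h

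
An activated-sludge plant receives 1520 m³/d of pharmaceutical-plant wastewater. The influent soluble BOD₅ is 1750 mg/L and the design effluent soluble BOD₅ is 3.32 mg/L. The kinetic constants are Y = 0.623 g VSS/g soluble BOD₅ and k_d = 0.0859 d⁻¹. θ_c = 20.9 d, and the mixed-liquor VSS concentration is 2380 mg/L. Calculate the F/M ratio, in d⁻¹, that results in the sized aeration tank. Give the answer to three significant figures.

F/M ≈ 0.215 d⁻¹

Steady-state biomass mass balance: V·X·(1 + k_d·θ_c) = Y·Q·(S₀ − S)·θ_c, so V = 0.623 × 1520 × (1750 − 3.32) × 20.9 / [2380 × (1 + 0.0859 × 20.9)] = 3.46×10^7 / 6653 = 5196 m³.
Food-to-microorganism ratio F/M = Q S₀ / (V X) = 1520 × 1750 / (5196 × 2380) = 0.2151 d⁻¹.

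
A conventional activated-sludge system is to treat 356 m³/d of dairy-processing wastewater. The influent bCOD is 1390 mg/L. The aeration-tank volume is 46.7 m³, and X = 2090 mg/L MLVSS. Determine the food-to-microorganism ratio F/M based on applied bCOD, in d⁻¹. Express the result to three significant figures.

F/M = Q·S₀ / (V·X) = 356 × 1390 / (46.70 × 2090) = 5.070 g bCOD·(g VSS·d)⁻¹.

F/M ≈ 5.07 d⁻¹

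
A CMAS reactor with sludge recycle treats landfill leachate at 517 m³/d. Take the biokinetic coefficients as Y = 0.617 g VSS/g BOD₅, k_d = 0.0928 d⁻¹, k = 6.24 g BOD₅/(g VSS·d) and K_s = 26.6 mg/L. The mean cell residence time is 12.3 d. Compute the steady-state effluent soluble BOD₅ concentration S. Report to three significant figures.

From the Monod/SRT balance for a CMAS, S = K_s·(1+k_d θ_c)/[θ_c·(Y k − k_d) − 1] = 26.6 × (1 + 0.0928 × 12.3) / [12.3 × (0.617 × 6.24 − 0.0928) − 1] = 56.96 / 45.21 = 1.260 mg/L.

S ≈ 1.26 mg/L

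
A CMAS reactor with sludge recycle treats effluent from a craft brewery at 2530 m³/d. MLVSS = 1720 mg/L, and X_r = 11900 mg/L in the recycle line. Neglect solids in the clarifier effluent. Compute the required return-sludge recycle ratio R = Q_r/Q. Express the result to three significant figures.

Mass balance around the secondary clarifier (neglecting effluent solids): R = X / (X_r − X) = 1720 / (11900 − 1720) = 0.1690.

R ≈ 0.169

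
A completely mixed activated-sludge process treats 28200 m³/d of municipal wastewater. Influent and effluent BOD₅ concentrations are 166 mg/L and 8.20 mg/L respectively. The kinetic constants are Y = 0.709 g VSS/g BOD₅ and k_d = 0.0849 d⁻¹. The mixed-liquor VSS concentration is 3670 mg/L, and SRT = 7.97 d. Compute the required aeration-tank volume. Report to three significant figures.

V ≈ 4090 m³

From the SRT design equation V = Y Q (S₀−S) θ_c / [X (1 + k_d θ_c)] = 0.709 × 28200 × (166 − 8.20) × 7.97 / [3670 × (1 + 0.0849 × 7.97)] = 2.51×10^7 / 6153 = 4086 m³.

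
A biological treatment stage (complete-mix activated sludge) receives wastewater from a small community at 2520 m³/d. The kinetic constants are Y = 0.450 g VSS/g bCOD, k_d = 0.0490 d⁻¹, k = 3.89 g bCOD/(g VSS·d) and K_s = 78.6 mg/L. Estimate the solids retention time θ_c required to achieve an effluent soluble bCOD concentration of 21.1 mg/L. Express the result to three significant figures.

θ_c ≈ 3.11 d

Specific growth rate at S = 21.1 mg/L: μ = YkS/(K_s+S) = 0.450·3.89·21.1/(78.6+21.1) = 0.3705 d⁻¹.
Then 1/θ_c = μ − k_d = 0.3705 − 0.0490 = 0.3215 d⁻¹, giving θ_c = 3.111 d.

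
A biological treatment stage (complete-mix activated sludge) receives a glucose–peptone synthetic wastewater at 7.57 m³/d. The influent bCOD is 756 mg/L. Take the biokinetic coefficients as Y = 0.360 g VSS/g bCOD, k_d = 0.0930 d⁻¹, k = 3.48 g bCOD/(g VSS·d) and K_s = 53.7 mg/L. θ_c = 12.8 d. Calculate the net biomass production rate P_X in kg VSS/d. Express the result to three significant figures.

Effluent substrate depends only on kinetics and SRT: S = K_s(1 + k_d θ_c) / [θ_c(Yk − k_d) − 1] = 53.7 × (1 + 0.0930 × 12.8) / [12.8 × (0.360 × 3.48 − 0.0930) − 1] = 117.6 / 13.85 = 8.496 mg/L.
Correct the yield for decay: Y_obs = Y/(1 + k_d θ_c) = 0.360 / (1 + 0.0930 × 12.8) = 0.360 / 2.190 = 0.1644.
ΔS = 756 − 8.50 = 747.5 mg/L, so the substrate removal rate is 7.57 × 747.5/1000 = 5.659 kg bCOD/d.
Biomass produced: P_X = Y_obs·Q·ΔS = 0.1644 × 5.659 ≈ 0.9300 kg VSS/d.

P_X ≈ 0.930 kg VSS/d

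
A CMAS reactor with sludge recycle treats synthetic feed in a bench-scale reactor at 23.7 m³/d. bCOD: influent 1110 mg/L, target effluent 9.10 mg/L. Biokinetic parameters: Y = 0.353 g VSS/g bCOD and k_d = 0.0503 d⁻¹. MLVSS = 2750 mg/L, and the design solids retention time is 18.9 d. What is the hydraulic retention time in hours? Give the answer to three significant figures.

Rearranging the biomass balance for a CMAS with decay, V = Y·Q·ΔS·θ_c / [X·(1+k_d θ_c)] = 0.353 × 23.7 × (1110 − 9.10) × 18.9 / [2750 × (1 + 0.0503 × 18.9)] = 1.74×10^5 / 5364 = 32.45 m³.
Hydraulic retention time τ = V/Q = 32.45 / 23.7 = 1.369 d = 32.86 h.

τ ≈ 32.9 h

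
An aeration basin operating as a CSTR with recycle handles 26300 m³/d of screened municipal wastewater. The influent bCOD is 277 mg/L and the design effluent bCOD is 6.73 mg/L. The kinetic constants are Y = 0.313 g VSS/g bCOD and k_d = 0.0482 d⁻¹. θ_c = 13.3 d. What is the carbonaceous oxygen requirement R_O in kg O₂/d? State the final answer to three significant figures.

R_O ≈ 5180 kg O₂/d

Correct the yield for decay: Y_obs = Y/(1 + k_d θ_c) = 0.313 / (1 + 0.0482 × 13.3) = 0.313 / 1.641 = 0.1907.
ΔS = 277 − 6.73 = 270.3 mg/L, so the substrate removal rate is 26300 × 270.3/1000 = 7108 kg bCOD/d.
Net sludge production P_X = 0.1907 × 7108 = 1356 kg VSS/d.
R_O = Q·ΔS − 1.42 P_X = 7108 − 1925 = 5183 kg O₂/d.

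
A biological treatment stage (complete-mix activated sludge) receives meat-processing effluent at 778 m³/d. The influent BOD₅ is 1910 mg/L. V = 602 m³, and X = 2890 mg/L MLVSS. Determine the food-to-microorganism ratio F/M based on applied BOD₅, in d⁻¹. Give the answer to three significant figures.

F/M ≈ 0.854 d⁻¹

F/M = applied load / biomass = Q·S₀/(V·X) = 778 × 1910 / (602.0 × 2890) = 0.8541 d⁻¹.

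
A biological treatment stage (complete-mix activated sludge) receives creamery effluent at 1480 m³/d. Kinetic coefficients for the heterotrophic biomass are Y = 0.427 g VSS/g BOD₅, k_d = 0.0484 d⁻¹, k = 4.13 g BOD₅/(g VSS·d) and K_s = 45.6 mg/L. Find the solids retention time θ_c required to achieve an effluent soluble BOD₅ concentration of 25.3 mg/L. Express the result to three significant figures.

θ_c ≈ 1.72 d

From 1/θ_c = Y·k·S/(K_s + S) − k_d: Y·k·S/(K_s+S) = 0.427 × 4.13 × 25.3 / (45.6 + 25.3) = 0.6293 d⁻¹.
1/θ_c = 0.6293 − 0.0484 = 0.5809 d⁻¹, so θ_c = 1.721 d.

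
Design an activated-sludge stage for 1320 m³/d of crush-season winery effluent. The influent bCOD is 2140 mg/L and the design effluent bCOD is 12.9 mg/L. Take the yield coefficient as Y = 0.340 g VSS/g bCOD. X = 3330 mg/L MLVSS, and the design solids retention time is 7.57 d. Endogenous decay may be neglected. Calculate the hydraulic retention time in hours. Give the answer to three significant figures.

With k_d = 0 the design equation reduces to V = Y Q (S₀−S) θ_c / X = 0.340 × 1320 × (2140 − 12.9) × 7.57 / 3330 = 2170 m³.
HRT = V/Q = 2170 m³ / 1320 m³·d⁻¹ = 1.644 d × 24 = 39.46 h.

τ ≈ 39.5 h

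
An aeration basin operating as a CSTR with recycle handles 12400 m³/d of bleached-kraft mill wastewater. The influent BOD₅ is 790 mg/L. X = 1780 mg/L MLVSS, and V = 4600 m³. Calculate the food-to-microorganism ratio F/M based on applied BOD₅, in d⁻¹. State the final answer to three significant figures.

Food-to-microorganism ratio F/M = Q S₀ / (V X) = 12400 × 790 / (4600 × 1780) = 1.196 d⁻¹.

F/M ≈ 1.20 d⁻¹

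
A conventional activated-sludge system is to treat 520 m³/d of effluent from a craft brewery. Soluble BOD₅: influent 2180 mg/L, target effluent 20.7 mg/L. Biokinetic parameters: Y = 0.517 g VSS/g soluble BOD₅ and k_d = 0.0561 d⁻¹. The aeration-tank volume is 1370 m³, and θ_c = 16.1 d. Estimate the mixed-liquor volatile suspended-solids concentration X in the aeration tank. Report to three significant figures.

X ≈ 3580 mg/L

X = Y·Q·ΔS·θ_c / [V·(1 + k_d θ_c)] = 0.517 × 520 × (2180 − 20.7) × 16.1 / [1370 × (1 + 0.0561 × 16.1)] = 3584 mg/L.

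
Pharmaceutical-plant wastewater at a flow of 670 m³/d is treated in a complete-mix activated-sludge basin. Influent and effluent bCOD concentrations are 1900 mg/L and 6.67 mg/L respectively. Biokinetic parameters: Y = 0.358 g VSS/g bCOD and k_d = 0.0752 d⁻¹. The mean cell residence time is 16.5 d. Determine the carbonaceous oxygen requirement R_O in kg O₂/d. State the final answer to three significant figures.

Y_obs = Y / (1 + k_d θ_c) = 0.358 / (1 + 0.0752 × 16.5) = 0.358 / 2.241 = 0.1598.
Mass of bCOD removed per day: Q(S₀ − S) = 670 × 1893 g/m³ = 1269 kg/d.
Net sludge production P_X = 0.1598 × 1269 = 202.7 kg VSS/d.
Carbonaceous O₂ demand = substrate oxidised − cell-mass equivalent = 1269 − 1.42 × 202.7 = 980.7 kg O₂/d.

R_O ≈ 981 kg O₂/d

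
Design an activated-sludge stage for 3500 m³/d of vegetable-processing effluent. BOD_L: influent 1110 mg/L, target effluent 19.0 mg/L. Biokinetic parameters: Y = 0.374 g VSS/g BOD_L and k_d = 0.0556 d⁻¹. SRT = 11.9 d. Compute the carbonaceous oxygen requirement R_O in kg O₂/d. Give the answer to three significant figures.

R_O ≈ 2600 kg O₂/d

Correct the yield for decay: Y_obs = Y/(1 + k_d θ_c) = 0.374 / (1 + 0.0556 × 11.9) = 0.374 / 1.662 = 0.2251.
ΔS = 1110 − 19.0 = 1091 mg/L, so the substrate removal rate is 3500 × 1091/1000 = 3818 kg BOD_L/d.
Net sludge production P_X = 0.2251 × 3818 = 859.5 kg VSS/d.
R_O = Q·(S₀ − S) − 1.42·P_X = 3818 − 1.42 × 859.5 = 2598 kg O₂/d.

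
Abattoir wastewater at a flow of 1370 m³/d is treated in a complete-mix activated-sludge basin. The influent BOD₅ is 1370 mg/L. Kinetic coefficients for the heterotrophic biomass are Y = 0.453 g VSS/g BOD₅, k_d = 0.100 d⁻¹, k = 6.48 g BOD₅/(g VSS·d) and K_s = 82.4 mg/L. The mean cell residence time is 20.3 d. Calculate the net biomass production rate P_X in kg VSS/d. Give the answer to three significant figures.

P_X ≈ 280 kg VSS/d

From the Monod/SRT balance for a CMAS, S = K_s·(1+k_d θ_c)/[θ_c·(Y k − k_d) − 1] = 82.4 × (1 + 0.100 × 20.3) / [20.3 × (0.453 × 6.48 − 0.100) − 1] = 249.7 / 56.56 = 4.414 mg/L.
Observed yield with endogenous decay: Y_obs = Y / (1 + k_d·θ_c) = 0.453 / (1 + 0.100 × 20.3) = 0.453 / 3.030 = 0.1495 g VSS/g BOD₅.
Substrate removed = Q·(S₀ − S) = 1370 m³/d × (1370 − 4.41) g/m³ = 1.87×10^6 g/d = 1871 kg/d.
P_X = Y_obs · Q(S₀ − S) = 0.1495 × 1871 = 279.7 kg VSS/d.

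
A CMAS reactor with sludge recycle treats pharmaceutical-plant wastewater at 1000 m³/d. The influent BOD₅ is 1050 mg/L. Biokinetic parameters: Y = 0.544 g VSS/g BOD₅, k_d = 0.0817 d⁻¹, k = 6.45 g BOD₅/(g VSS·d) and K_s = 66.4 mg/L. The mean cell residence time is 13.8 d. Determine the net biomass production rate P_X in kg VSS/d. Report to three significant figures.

From the Monod/SRT balance for a CMAS, S = K_s·(1+k_d θ_c)/[θ_c·(Y k − k_d) − 1] = 66.4 × (1 + 0.0817 × 13.8) / [13.8 × (0.544 × 6.45 − 0.0817) − 1] = 141.3 / 46.29 = 3.051 mg/L.
Observed yield with endogenous decay: Y_obs = Y / (1 + k_d·θ_c) = 0.544 / (1 + 0.0817 × 13.8) = 0.544 / 2.127 = 0.2557 g VSS/g BOD₅.
Mass of BOD₅ removed per day: Q(S₀ − S) = 1000 × 1047 g/m³ = 1047 kg/d.
P_X = Y_obs · Q(S₀ − S) = 0.2557 × 1047 = 267.7 kg VSS/d.

P_X ≈ 268 kg VSS/d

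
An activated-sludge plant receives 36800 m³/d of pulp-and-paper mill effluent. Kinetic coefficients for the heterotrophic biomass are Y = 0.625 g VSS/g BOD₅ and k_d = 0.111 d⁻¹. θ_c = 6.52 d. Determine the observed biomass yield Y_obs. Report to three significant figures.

Correct the yield for decay: Y_obs = Y/(1 + k_d θ_c) = 0.625 / (1 + 0.111 × 6.52) = 0.625 / 1.724 = 0.3626.

Y_obs ≈ 0.363 g VSS/g BOD₅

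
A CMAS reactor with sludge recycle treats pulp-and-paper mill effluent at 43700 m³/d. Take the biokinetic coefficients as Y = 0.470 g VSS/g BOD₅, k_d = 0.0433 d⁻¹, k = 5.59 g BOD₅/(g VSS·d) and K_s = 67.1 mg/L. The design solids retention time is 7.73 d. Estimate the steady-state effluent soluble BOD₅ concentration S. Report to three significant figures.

Effluent substrate depends only on kinetics and SRT: S = K_s(1 + k_d θ_c) / [θ_c(Yk − k_d) − 1] = 67.1 × (1 + 0.0433 × 7.73) / [7.73 × (0.470 × 5.59 − 0.0433) − 1] = 89.56 / 18.97 = 4.720 mg/L.

S ≈ 4.72 mg/L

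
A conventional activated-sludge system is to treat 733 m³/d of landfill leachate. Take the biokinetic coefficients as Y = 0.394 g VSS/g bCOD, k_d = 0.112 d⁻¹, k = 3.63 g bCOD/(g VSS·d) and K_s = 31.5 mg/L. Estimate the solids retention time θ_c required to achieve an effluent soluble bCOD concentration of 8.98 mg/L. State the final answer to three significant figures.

At the target effluent, Y k S/(K_s+S) = 0.394×3.63×8.98/40.48 = 0.3173 d⁻¹.
Then 1/θ_c = μ − k_d = 0.3173 − 0.112 = 0.2053 d⁻¹, giving θ_c = 4.871 d.

θ_c ≈ 4.87 d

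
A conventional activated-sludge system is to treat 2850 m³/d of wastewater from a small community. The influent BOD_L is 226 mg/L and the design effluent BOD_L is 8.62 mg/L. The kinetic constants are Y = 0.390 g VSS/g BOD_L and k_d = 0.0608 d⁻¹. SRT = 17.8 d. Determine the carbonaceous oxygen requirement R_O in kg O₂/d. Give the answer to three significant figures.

Y_obs = Y / (1 + k_d θ_c) = 0.390 / (1 + 0.0608 × 17.8) = 0.390 / 2.082 = 0.1873.
ΔS = 226 − 8.62 = 217.4 mg/L, so the substrate removal rate is 2850 × 217.4/1000 = 619.5 kg BOD_L/d.
Net sludge production P_X = 0.1873 × 619.5 = 116.0 kg VSS/d.
Carbonaceous O₂ demand = substrate oxidised − cell-mass equivalent = 619.5 − 1.42 × 116.0 = 454.8 kg O₂/d.

R_O ≈ 455 kg O₂/d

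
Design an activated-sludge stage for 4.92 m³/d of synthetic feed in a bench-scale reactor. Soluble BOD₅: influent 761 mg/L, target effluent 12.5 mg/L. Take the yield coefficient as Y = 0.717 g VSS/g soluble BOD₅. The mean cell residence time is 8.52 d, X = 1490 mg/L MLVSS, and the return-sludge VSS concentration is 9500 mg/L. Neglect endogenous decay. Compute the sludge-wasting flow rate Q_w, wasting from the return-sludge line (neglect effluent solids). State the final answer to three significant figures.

With k_d = 0 the design equation reduces to V = Y Q (S₀−S) θ_c / X = 0.717 × 4.92 × (761 − 12.5) × 8.52 / 1490 = 15.10 m³.
Q_w = (V·X)/(θ_c X_r) = 15.10 × 1490 / (8.52 × 9500) = 0.2779 m³/d.

Q_w ≈ 0.278 m³/d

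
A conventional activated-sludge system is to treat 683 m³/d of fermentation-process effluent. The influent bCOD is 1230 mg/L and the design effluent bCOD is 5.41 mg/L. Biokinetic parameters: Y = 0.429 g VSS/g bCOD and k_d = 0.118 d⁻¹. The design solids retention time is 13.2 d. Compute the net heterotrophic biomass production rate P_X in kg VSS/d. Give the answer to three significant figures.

The observed yield is Y_obs = Y/(1 + k_d·θ_c) = 0.429 / (1 + 0.118 × 13.2) = 0.429 / 2.558 = 0.1677 g VSS per g bCOD removed.
ΔS = 1230 − 5.41 = 1225 mg/L, so the substrate removal rate is 683 × 1225/1000 = 836.4 kg bCOD/d.
Net biomass production P_X = Y_obs × Q·(S₀ − S) = 0.1677 × 836.4 = 140.3 kg VSS/d.

P_X ≈ 140 kg VSS/d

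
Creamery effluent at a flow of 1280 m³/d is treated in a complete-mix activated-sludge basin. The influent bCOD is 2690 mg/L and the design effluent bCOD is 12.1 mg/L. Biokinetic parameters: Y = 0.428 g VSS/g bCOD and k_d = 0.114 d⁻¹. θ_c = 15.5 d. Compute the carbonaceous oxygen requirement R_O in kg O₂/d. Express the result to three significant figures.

R_O ≈ 2670 kg O₂/d

Correct the yield for decay: Y_obs = Y/(1 + k_d θ_c) = 0.428 / (1 + 0.114 × 15.5) = 0.428 / 2.767 = 0.1547.
ΔS = 2690 − 12.1 = 2678 mg/L, so the substrate removal rate is 1280 × 2678/1000 = 3428 kg bCOD/d.
Biomass synthesised: P_X = Y_obs × 3428 = 530.2 kg VSS/d.
R_O = Q·ΔS − 1.42 P_X = 3428 − 752.9 = 2675 kg O₂/d.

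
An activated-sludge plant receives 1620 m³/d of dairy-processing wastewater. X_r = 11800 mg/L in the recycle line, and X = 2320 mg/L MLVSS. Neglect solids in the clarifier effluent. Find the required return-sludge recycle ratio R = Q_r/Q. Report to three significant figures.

R = Q_r/Q = X/(X_r − X) = 2320 / (11800 − 2320) = 0.2447.

R ≈ 0.245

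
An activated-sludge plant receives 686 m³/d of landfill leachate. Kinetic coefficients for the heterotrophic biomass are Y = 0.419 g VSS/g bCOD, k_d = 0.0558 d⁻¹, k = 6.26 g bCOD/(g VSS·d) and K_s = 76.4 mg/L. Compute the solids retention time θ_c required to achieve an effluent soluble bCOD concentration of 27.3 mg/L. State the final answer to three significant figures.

At the target effluent, Y k S/(K_s+S) = 0.419×6.26×27.3/103.7 = 0.6905 d⁻¹.
1/θ_c = 0.6905 − 0.0558 = 0.6347 d⁻¹, so θ_c = 1.576 d.

θ_c ≈ 1.58 d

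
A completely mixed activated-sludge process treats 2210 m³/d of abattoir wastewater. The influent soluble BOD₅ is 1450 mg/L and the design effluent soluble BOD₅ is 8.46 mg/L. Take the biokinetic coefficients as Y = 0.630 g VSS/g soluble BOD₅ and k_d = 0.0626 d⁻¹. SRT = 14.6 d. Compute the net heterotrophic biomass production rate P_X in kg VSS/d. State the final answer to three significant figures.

P_X ≈ 1050 kg VSS/d

The observed yield is Y_obs = Y/(1 + k_d·θ_c) = 0.630 / (1 + 0.0626 × 14.6) = 0.630 / 1.914 = 0.3292 g VSS per g soluble BOD₅ removed.
ΔS = 1450 − 8.46 = 1442 mg/L, so the substrate removal rate is 2210 × 1442/1000 = 3186 kg soluble BOD₅/d.
Biomass produced: P_X = Y_obs·Q·ΔS = 0.3292 × 3186 ≈ 1049 kg VSS/d.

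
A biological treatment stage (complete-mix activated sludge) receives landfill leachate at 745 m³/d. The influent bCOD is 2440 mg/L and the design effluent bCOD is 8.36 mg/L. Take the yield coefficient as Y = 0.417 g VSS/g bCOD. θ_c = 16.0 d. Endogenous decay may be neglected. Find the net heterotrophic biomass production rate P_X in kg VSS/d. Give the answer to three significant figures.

P_X ≈ 755 kg VSS/d

Since k_d ≈ 0, Y_obs = Y = 0.417 g VSS/g bCOD.
Substrate removed = Q·(S₀ − S) = 745 m³/d × (2440 − 8.36) g/m³ = 1.81×10^6 g/d = 1812 kg/d.
So the net sludge growth is P_X = 0.4170 × 1812 = 755.4 kg VSS/d.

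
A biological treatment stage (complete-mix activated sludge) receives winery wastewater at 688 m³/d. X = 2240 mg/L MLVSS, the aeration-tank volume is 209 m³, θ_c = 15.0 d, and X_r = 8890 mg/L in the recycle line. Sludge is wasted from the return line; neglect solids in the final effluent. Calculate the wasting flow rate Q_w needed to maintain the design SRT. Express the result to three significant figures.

Q_w ≈ 3.51 m³/d

Q_w = (V·X)/(θ_c X_r) = 209.0 × 2240 / (15.0 × 8890) = 3.511 m³/d.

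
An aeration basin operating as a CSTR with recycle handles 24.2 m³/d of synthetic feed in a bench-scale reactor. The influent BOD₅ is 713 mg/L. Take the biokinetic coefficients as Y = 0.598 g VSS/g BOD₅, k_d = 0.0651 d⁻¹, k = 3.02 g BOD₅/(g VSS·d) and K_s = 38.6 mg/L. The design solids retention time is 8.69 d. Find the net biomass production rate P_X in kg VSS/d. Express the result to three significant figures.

For a completely mixed reactor with recycle the Lawrence–McCarty relation gives S = K_s·(1 + k_d·θ_c) / [θ_c·(Y·k − k_d) − 1] = 38.6 × (1 + 0.0651 × 8.69) / [8.69 × (0.598 × 3.02 − 0.0651) − 1] = 60.44 / 14.13 = 4.278 mg/L.
Observed yield with endogenous decay: Y_obs = Y / (1 + k_d·θ_c) = 0.598 / (1 + 0.0651 × 8.69) = 0.598 / 1.566 = 0.3819 g VSS/g BOD₅.
Substrate removed = Q·(S₀ − S) = 24.2 m³/d × (713 − 4.28) g/m³ = 1.72×10^4 g/d = 17.15 kg/d.
So the net sludge growth is P_X = 0.3819 × 17.15 = 6.551 kg VSS/d.

P_X ≈ 6.55 kg VSS/d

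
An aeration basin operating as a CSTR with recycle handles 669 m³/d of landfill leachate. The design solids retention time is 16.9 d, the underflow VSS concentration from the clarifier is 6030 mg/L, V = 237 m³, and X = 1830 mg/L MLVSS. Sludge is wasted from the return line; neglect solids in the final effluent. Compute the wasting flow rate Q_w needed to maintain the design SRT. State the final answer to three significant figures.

Q_w ≈ 4.26 m³/d

Q_w = (V·X)/(θ_c X_r) = 237.0 × 1830 / (16.9 × 6030) = 4.256 m³/d.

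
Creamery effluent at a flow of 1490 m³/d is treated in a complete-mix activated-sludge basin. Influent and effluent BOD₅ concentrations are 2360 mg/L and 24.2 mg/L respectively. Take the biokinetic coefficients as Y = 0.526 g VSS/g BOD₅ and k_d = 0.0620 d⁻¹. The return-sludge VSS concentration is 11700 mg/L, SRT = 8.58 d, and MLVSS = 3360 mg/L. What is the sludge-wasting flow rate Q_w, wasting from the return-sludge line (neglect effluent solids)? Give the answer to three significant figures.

Q_w ≈ 102 m³/d

Steady-state biomass mass balance: V·X·(1 + k_d·θ_c) = Y·Q·(S₀ − S)·θ_c, so V = 0.526 × 1490 × (2360 − 24.2) × 8.58 / [3360 × (1 + 0.0620 × 8.58)] = 1.57×10^7 / 5147 = 3051 m³.
θ_c = V·X/(Q_w·X_r) when wasting from the recycle, so Q_w = V·X/(θ_c·X_r) = 3051 × 3360 / (8.58 × 11700) = 102.1 m³/d.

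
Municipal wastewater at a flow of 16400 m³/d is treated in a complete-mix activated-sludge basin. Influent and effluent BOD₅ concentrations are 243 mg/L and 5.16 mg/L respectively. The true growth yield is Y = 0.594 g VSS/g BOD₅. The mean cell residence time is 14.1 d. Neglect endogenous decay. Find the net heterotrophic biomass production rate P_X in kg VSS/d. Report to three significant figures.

P_X ≈ 2320 kg VSS/d

No decay correction is needed, so Y_obs = Y = 0.594.
Mass of BOD₅ removed per day: Q(S₀ − S) = 16400 × 237.8 g/m³ = 3901 kg/d.
Biomass produced: P_X = Y_obs·Q·ΔS = 0.5940 × 3901 ≈ 2317 kg VSS/d.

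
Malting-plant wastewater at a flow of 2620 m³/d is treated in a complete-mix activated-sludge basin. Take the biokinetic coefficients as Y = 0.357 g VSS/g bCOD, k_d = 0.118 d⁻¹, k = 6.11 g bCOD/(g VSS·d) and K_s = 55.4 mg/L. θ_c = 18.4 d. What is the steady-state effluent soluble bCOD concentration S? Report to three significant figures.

S ≈ 4.75 mg/L

Effluent substrate depends only on kinetics and SRT: S = K_s(1 + k_d θ_c) / [θ_c(Yk − k_d) − 1] = 55.4 × (1 + 0.118 × 18.4) / [18.4 × (0.357 × 6.11 − 0.118) − 1] = 175.7 / 36.96 = 4.753 mg/L.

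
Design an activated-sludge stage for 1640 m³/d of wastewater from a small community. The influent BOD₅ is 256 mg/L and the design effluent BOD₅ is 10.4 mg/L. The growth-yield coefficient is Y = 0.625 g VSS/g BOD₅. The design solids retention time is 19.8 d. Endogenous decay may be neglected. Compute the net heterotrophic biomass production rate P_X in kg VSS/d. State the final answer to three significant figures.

With endogenous decay neglected, the observed yield equals the true yield: Y_obs = Y = 0.625 g VSS/g BOD₅.
ΔS = 256 − 10.4 = 245.6 mg/L, so the substrate removal rate is 1640 × 245.6/1000 = 402.8 kg BOD₅/d.
P_X = Y_obs · Q(S₀ − S) = 0.6250 × 402.8 = 251.7 kg VSS/d.

P_X ≈ 252 kg VSS/d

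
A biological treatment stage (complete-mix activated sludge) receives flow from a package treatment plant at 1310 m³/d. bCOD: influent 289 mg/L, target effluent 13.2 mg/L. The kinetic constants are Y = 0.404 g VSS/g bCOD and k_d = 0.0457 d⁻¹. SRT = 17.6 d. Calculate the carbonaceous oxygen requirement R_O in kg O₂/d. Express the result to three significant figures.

The observed yield is Y_obs = Y/(1 + k_d·θ_c) = 0.404 / (1 + 0.0457 × 17.6) = 0.404 / 1.804 = 0.2239 g VSS per g bCOD removed.
ΔS = 289 − 13.2 = 275.8 mg/L, so the substrate removal rate is 1310 × 275.8/1000 = 361.3 kg bCOD/d.
Net sludge production P_X = 0.2239 × 361.3 = 80.90 kg VSS/d.
R_O = Q·ΔS − 1.42 P_X = 361.3 − 114.9 = 246.4 kg O₂/d.

R_O ≈ 246 kg O₂/d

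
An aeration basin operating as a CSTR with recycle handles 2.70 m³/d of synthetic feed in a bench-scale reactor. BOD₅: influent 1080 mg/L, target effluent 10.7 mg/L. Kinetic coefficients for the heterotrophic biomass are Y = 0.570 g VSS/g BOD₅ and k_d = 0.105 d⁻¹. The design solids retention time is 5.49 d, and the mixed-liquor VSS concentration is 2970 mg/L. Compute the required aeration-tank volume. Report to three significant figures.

V ≈ 1.93 m³

Rearranging the biomass balance for a CMAS with decay, V = Y·Q·ΔS·θ_c / [X·(1+k_d θ_c)] = 0.570 × 2.70 × (1080 − 10.7) × 5.49 / [2970 × (1 + 0.105 × 5.49)] = 9.03×10^3 / 4682 = 1.930 m³.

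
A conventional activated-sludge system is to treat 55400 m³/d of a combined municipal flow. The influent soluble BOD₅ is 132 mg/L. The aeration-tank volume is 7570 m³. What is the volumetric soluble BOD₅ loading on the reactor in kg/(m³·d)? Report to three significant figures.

L_v ≈ 0.966 kg soluble BOD₅/(m³·d)

Applied soluble BOD₅ load per unit volume = Q·S₀/V = (55400 × 132/1000)/7570 = 0.9660 kg soluble BOD₅·m⁻³·d⁻¹.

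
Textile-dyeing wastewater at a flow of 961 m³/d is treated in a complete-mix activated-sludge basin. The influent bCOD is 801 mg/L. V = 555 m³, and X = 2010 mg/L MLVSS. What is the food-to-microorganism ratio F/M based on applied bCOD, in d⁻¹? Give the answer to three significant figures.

Food-to-microorganism ratio F/M = Q S₀ / (V X) = 961 × 801 / (555.0 × 2010) = 0.6900 d⁻¹.

F/M ≈ 0.690 d⁻¹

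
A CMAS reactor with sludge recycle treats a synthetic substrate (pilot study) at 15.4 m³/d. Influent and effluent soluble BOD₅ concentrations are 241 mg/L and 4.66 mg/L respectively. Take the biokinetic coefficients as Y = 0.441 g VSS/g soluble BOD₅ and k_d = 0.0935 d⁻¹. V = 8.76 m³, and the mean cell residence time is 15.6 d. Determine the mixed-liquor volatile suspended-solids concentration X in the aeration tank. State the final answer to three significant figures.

X ≈ 1160 mg/L

X = Y·Q·ΔS·θ_c / [V·(1 + k_d θ_c)] = 0.441 × 15.4 × (241 − 4.66) × 15.6 / [8.76 × (1 + 0.0935 × 15.6)] = 1163 mg/L.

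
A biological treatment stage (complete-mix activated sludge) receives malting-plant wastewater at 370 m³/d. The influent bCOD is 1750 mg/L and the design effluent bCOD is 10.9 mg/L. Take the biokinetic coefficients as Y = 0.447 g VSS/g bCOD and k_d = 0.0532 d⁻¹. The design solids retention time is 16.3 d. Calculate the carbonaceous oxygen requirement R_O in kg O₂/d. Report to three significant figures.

R_O ≈ 425 kg O₂/d

Observed yield with endogenous decay: Y_obs = Y / (1 + k_d·θ_c) = 0.447 / (1 + 0.0532 × 16.3) = 0.447 / 1.867 = 0.2394 g VSS/g bCOD.
Q·(S₀ − S) = 370 × (1750 − 10.9) × 10⁻³ = 643.5 kg/d removed.
Biomass synthesised: P_X = Y_obs × 643.5 = 154.0 kg VSS/d.
R_O = Q·(S₀ − S) − 1.42·P_X = 643.5 − 1.42 × 154.0 = 424.7 kg O₂/d.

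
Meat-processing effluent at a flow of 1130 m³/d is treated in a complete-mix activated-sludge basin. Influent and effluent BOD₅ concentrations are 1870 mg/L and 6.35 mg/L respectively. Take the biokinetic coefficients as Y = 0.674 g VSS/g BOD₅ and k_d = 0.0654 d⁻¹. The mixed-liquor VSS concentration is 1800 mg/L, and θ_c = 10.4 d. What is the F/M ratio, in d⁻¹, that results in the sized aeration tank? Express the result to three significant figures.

F/M ≈ 0.241 d⁻¹

From the SRT design equation V = Y Q (S₀−S) θ_c / [X (1 + k_d θ_c)] = 0.674 × 1130 × (1870 − 6.35) × 10.4 / [1800 × (1 + 0.0654 × 10.4)] = 1.48×10^7 / 3024 = 4881 m³.
F/M = applied load / biomass = Q·S₀/(V·X) = 1130 × 1870 / (4881 × 1800) = 0.2405 d⁻¹.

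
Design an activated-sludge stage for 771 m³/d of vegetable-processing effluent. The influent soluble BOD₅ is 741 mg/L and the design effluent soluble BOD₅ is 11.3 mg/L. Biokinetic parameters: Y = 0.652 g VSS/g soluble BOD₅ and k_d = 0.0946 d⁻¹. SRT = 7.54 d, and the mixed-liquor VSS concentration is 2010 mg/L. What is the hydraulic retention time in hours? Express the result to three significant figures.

τ ≈ 25.0 h

From the SRT design equation V = Y Q (S₀−S) θ_c / [X (1 + k_d θ_c)] = 0.652 × 771 × (741 − 11.3) × 7.54 / [2010 × (1 + 0.0946 × 7.54)] = 2.77×10^6 / 3444 = 803.1 m³.
HRT = V/Q = 803.1 m³ / 771 m³·d⁻¹ = 1.042 d × 24 = 25.00 h.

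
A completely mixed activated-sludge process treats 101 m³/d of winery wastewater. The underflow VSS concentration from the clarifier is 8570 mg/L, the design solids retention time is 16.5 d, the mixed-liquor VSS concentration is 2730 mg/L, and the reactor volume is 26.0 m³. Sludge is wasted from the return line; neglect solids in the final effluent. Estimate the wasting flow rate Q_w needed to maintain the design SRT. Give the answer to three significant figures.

Q_w = (V·X)/(θ_c X_r) = 26.00 × 2730 / (16.5 × 8570) = 0.5020 m³/d.

Q_w ≈ 0.502 m³/d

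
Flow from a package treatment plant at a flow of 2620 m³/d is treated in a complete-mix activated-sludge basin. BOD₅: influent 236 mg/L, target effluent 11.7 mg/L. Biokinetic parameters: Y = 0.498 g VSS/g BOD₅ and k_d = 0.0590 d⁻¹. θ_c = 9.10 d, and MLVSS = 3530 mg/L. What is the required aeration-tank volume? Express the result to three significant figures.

V ≈ 491 m³

From the SRT design equation V = Y Q (S₀−S) θ_c / [X (1 + k_d θ_c)] = 0.498 × 2620 × (236 − 11.7) × 9.10 / [3530 × (1 + 0.0590 × 9.10)] = 2.66×10^6 / 5425 = 490.9 m³.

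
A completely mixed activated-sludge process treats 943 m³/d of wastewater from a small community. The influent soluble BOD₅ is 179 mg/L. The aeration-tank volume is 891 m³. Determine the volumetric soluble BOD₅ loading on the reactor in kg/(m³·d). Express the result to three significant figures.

L_v ≈ 0.189 kg soluble BOD₅/(m³·d)

L_v = Q S₀ / V = 943 × 179 × 10⁻³ / 891.0 = 0.1894 kg/(m³·d).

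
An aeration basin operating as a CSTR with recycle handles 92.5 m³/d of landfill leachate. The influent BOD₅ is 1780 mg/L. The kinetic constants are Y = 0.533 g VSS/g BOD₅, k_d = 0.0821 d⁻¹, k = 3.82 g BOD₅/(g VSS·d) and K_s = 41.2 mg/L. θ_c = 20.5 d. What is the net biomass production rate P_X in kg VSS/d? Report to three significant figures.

From the Monod/SRT balance for a CMAS, S = K_s·(1+k_d θ_c)/[θ_c·(Y k − k_d) − 1] = 41.2 × (1 + 0.0821 × 20.5) / [20.5 × (0.533 × 3.82 − 0.0821) − 1] = 110.5 / 39.06 = 2.830 mg/L.
Y_obs = Y / (1 + k_d θ_c) = 0.533 / (1 + 0.0821 × 20.5) = 0.533 / 2.683 = 0.1987.
ΔS = 1780 − 2.83 = 1777 mg/L, so the substrate removal rate is 92.5 × 1777/1000 = 164.4 kg BOD₅/d.
Net biomass production P_X = Y_obs × Q·(S₀ − S) = 0.1987 × 164.4 = 32.66 kg VSS/d.

P_X ≈ 32.7 kg VSS/d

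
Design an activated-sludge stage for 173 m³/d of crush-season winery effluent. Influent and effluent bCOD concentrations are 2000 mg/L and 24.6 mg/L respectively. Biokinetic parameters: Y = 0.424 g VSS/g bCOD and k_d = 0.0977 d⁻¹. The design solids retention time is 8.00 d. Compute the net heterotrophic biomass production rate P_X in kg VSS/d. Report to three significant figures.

The observed yield is Y_obs = Y/(1 + k_d·θ_c) = 0.424 / (1 + 0.0977 × 8.00) = 0.424 / 1.782 = 0.2380 g VSS per g bCOD removed.
Substrate removed = Q·(S₀ − S) = 173 m³/d × (2000 − 24.6) g/m³ = 3.42×10^5 g/d = 341.7 kg/d.
So the net sludge growth is P_X = 0.2380 × 341.7 = 81.33 kg VSS/d.

P_X ≈ 81.3 kg VSS/d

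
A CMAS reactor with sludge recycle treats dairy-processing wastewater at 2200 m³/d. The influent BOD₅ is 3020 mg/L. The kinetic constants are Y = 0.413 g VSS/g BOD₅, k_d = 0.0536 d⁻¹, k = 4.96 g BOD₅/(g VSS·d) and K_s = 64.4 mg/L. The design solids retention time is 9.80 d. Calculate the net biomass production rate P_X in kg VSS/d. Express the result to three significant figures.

From the Monod/SRT balance for a CMAS, S = K_s·(1+k_d θ_c)/[θ_c·(Y k − k_d) − 1] = 64.4 × (1 + 0.0536 × 9.80) / [9.80 × (0.413 × 4.96 − 0.0536) − 1] = 98.23 / 18.55 = 5.295 mg/L.
Correct the yield for decay: Y_obs = Y/(1 + k_d θ_c) = 0.413 / (1 + 0.0536 × 9.80) = 0.413 / 1.525 = 0.2708.
Mass of BOD₅ removed per day: Q(S₀ − S) = 2200 × 3015 g/m³ = 6632 kg/d.
P_X = Y_obs · Q(S₀ − S) = 0.2708 × 6632 = 1796 kg VSS/d.

P_X ≈ 1800 kg VSS/d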